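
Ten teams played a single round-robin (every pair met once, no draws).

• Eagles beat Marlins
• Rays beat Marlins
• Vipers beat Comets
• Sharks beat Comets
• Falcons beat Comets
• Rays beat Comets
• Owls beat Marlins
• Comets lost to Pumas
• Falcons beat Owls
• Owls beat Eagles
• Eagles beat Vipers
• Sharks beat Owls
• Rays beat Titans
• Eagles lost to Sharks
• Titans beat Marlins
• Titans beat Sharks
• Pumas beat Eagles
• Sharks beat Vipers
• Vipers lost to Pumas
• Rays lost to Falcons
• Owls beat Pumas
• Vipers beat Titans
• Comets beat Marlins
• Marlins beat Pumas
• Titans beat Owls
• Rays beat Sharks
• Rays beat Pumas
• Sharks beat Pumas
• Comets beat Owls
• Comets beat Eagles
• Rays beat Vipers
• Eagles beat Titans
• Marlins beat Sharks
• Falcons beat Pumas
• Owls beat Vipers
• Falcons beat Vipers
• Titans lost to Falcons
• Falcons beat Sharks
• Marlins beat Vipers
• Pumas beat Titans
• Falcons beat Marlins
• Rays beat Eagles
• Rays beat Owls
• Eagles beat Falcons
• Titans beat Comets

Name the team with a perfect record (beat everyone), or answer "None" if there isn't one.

Highest win total is Rays with 8 (out of 9 possible).
Rays lost to Falcons, so no team went undefeated.

None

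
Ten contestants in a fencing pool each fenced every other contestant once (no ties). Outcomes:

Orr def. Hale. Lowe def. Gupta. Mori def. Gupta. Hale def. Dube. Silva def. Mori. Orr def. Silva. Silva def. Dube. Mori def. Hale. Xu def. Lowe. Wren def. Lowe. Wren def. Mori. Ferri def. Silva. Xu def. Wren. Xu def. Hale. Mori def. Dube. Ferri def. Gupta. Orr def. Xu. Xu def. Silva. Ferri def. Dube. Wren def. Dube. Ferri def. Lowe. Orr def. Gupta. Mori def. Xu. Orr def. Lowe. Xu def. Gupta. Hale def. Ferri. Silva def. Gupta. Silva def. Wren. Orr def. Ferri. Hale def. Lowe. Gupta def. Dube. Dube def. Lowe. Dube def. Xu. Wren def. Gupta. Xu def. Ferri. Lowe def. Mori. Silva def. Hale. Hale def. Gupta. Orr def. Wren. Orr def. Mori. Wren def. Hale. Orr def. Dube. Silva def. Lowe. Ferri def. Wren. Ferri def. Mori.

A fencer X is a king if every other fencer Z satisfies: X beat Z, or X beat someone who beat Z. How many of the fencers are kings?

Xu cannot reach Orr in two steps.
Gupta cannot reach Wren, Hale, Orr, Mori, Silva, Ferri in two steps.
Wren cannot reach Orr, Silva in two steps.
Dube cannot reach Orr in two steps.
Lowe cannot reach Wren, Orr, Silva, Ferri in two steps.
Hale cannot reach Orr in two steps.
Orr reaches everyone (king).
Mori cannot reach Orr in two steps.
Silva cannot reach Orr in two steps.
Ferri cannot reach Orr in two steps.
Kings: Orr — 1.

1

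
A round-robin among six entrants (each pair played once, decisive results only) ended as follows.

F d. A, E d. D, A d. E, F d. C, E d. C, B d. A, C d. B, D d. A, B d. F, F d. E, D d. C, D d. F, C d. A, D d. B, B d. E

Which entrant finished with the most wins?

D

Win totals: A 1, B 3, C 2, D 4, E 2, F 3.
D leads with 4 wins (next highest: 3).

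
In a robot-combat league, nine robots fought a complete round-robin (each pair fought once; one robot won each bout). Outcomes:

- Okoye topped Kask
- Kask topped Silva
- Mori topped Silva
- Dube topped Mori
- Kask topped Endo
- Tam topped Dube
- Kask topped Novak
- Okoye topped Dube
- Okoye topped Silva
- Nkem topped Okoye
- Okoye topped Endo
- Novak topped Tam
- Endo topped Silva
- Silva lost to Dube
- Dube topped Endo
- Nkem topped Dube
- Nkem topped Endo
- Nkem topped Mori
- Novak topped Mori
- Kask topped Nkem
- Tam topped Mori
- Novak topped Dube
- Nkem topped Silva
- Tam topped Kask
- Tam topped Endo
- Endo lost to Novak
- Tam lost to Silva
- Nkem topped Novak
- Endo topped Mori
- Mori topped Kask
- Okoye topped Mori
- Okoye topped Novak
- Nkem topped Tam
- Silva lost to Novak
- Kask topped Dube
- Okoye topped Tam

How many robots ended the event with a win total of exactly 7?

Win totals: Tam 4, Dube 3, Kask 5, Silva 1, Mori 2, Okoye 7, Novak 5, Endo 2, Nkem 7.
Exactly 7: Okoye, Nkem — 2 robots.

2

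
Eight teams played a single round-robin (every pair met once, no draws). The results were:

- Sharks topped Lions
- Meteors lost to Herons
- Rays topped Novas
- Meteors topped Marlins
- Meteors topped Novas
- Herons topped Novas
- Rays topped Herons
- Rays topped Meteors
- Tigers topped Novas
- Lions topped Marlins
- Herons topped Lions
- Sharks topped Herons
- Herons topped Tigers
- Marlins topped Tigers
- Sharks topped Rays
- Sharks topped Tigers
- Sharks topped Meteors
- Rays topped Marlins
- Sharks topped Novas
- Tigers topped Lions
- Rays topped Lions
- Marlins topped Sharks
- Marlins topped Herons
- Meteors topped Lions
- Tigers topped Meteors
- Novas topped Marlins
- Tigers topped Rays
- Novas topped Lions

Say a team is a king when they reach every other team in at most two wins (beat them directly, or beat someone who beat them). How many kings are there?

3

Tigers cannot reach Sharks in two steps.
Novas cannot reach Meteors, Rays in two steps.
Marlins reaches everyone (king).
Sharks reaches everyone (king).
Meteors cannot reach Rays in two steps.
Herons cannot reach Sharks in two steps.
Rays reaches everyone (king).
Lions cannot reach Novas, Meteors, Rays in two steps.
Kings: Marlins, Sharks, Rays — 3.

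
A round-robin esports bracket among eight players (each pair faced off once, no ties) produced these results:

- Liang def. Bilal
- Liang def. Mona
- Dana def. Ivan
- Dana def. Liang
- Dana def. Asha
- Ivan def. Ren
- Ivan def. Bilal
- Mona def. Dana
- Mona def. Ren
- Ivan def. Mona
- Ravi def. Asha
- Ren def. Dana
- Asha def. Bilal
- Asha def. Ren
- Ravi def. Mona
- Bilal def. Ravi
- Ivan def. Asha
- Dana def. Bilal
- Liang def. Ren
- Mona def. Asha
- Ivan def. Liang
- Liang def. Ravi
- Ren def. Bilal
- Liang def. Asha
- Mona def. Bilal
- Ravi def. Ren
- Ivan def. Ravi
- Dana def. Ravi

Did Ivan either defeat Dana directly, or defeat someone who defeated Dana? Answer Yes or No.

Yes

Ivan did not beat Dana directly.
Ivan beat Mona, Ren, Ravi, Bilal, Asha, Liang. Of those, Mona beat Dana.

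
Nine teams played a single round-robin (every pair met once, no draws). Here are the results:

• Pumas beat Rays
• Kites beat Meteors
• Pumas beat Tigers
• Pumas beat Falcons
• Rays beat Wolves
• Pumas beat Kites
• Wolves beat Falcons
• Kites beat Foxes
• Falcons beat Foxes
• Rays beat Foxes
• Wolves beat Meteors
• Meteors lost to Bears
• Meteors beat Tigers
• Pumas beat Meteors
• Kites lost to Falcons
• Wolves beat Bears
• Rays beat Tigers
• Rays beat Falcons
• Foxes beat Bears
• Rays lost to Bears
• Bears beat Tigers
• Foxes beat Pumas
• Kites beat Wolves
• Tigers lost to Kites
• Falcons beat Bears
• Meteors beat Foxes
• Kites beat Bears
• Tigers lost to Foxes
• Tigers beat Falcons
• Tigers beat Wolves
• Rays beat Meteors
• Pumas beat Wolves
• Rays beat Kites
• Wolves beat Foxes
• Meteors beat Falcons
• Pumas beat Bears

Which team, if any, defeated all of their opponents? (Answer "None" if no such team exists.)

Highest win total is Pumas with 7 (out of 8 possible).
Pumas lost to Foxes, so no team went undefeated.

None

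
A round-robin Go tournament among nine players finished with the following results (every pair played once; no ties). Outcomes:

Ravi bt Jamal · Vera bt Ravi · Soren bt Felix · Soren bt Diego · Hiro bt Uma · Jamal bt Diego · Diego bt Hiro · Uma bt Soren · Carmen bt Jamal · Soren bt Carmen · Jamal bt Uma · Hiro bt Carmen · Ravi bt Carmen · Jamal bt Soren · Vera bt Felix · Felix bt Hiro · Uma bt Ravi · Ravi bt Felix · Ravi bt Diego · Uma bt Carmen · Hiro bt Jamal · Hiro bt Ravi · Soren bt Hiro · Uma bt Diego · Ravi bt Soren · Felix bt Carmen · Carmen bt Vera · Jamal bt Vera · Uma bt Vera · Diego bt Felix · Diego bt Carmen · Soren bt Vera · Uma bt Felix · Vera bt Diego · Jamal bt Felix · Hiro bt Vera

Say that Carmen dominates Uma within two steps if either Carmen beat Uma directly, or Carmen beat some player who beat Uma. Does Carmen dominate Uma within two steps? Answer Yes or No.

Yes

Carmen did not beat Uma directly.
Carmen beat Jamal, Vera. Of those, Jamal beat Uma.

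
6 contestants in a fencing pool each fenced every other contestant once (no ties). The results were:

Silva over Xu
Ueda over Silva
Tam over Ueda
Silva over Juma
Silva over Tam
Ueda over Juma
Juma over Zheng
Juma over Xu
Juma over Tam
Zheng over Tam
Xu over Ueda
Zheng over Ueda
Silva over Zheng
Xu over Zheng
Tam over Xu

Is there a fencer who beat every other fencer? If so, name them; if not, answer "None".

Highest win total is Silva with 4 (out of 5 possible).
Silva lost to Ueda, so no fencer went undefeated.

None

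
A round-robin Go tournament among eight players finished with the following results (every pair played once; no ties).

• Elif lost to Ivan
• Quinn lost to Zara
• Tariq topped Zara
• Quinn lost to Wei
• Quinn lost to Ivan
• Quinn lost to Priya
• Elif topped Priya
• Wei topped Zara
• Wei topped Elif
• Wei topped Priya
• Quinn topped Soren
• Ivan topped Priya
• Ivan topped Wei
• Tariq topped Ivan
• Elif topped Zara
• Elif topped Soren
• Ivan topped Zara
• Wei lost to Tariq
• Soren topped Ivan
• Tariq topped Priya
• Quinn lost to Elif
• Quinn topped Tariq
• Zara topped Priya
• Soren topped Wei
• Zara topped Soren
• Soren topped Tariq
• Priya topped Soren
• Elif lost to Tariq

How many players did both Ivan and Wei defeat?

Ivan beat: Priya, Wei, Quinn, Zara, Elif.
Wei beat: Priya, Quinn, Zara, Elif.
Both beat: Priya, Quinn, Zara, Elif — 4.

4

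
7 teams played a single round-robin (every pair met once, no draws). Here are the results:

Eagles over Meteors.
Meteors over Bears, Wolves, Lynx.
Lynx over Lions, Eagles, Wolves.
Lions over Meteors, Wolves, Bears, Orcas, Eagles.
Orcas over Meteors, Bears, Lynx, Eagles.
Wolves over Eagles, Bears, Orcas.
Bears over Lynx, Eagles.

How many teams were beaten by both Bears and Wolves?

1

Bears beat: Eagles, Lynx.
Wolves beat: Eagles, Orcas, Bears.
Both beat: Eagles — 1.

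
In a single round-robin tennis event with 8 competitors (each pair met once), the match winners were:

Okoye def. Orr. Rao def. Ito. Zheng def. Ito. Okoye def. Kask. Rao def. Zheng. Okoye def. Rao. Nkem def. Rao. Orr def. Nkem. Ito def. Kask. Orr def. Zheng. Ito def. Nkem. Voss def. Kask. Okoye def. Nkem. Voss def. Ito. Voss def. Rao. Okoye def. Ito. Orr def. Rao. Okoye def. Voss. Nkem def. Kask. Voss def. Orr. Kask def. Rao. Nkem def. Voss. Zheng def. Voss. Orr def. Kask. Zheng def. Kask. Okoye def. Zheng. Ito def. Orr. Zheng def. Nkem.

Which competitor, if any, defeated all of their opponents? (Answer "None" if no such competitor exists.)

Okoye

Okoye has 7 wins out of 7 opponents — a perfect record.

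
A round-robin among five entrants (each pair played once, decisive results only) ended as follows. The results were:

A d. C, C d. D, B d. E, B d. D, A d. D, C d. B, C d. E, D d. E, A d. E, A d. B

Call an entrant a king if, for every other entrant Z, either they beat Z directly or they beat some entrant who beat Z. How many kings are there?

A reaches everyone (king).
B cannot reach A, C in two steps.
C cannot reach A in two steps.
D cannot reach A, B, C in two steps.
E cannot reach A, B, C, D in two steps.
Kings: A — 1.

1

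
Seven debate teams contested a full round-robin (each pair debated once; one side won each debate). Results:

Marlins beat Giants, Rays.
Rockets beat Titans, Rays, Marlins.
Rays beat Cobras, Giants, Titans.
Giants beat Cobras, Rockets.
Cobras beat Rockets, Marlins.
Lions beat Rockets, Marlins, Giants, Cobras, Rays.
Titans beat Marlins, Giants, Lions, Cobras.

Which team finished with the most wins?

Lions

Win totals: Rockets 3, Rays 3, Titans 4, Cobras 2, Giants 2, Marlins 2, Lions 5.
Lions leads with 5 wins (next highest: 4).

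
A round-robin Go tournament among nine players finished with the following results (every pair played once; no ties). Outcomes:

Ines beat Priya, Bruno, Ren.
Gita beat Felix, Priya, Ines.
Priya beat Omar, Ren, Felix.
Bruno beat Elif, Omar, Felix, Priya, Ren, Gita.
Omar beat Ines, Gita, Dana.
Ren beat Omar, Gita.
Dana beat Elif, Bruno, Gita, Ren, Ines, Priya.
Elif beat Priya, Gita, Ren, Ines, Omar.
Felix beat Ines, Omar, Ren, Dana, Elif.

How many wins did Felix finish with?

5

Felix's results: beat Omar, Ren, Dana, Elif, Ines; lost to Bruno, Gita, Priya.
That is 5 wins.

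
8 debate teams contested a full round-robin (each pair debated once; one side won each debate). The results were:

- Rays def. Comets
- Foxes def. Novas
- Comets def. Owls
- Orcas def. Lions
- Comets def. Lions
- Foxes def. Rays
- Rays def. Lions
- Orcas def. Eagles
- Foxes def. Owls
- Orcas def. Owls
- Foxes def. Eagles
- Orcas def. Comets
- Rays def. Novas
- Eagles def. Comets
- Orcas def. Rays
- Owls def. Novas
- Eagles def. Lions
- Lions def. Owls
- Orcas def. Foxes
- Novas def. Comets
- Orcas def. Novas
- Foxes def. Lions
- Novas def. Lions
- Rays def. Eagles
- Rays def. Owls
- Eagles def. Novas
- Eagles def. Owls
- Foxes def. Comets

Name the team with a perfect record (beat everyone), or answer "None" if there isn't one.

Orcas has 7 wins out of 7 opponents — a perfect record.

Orcas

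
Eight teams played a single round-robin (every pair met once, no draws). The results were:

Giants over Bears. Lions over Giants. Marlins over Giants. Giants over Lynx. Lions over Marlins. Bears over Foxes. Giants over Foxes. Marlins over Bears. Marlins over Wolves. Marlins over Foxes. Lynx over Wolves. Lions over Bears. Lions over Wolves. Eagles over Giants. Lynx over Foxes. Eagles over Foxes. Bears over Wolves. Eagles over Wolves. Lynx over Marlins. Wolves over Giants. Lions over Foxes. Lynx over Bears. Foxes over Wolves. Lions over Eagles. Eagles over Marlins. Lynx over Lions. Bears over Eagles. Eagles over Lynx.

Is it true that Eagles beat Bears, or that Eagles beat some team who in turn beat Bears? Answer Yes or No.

Yes

Eagles did not beat Bears directly.
Eagles beat Giants, Wolves, Foxes, Marlins, Lynx. Of those, Giants beat Bears.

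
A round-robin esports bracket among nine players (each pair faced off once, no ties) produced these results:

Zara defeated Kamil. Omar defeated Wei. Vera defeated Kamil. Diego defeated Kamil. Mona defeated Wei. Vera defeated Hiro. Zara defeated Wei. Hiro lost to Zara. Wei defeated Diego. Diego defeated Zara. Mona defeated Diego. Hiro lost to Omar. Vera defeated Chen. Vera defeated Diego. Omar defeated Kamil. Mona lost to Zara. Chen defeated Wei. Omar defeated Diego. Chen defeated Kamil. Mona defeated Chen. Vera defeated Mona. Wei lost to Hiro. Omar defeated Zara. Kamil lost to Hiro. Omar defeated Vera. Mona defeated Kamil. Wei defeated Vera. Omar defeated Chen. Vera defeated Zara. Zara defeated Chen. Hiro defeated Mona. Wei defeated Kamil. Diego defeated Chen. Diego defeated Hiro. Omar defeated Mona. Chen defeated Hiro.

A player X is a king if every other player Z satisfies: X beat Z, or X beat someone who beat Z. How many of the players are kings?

1

Wei cannot reach Omar in two steps.
Diego cannot reach Omar, Vera in two steps.
Omar reaches everyone (king).
Chen cannot reach Omar, Zara in two steps.
Vera cannot reach Omar in two steps.
Zara cannot reach Omar in two steps.
Mona cannot reach Omar in two steps.
Kamil cannot reach Wei, Diego, Omar, Chen, Vera, Zara, Mona, Hiro in two steps.
Hiro cannot reach Omar, Zara in two steps.
Kings: Omar — 1.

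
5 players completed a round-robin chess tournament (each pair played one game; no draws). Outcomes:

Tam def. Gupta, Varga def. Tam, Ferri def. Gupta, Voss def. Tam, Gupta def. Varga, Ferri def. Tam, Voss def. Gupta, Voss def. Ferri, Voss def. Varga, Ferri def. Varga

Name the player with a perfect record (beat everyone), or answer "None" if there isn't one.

Voss has 4 wins out of 4 opponents — a perfect record.

Voss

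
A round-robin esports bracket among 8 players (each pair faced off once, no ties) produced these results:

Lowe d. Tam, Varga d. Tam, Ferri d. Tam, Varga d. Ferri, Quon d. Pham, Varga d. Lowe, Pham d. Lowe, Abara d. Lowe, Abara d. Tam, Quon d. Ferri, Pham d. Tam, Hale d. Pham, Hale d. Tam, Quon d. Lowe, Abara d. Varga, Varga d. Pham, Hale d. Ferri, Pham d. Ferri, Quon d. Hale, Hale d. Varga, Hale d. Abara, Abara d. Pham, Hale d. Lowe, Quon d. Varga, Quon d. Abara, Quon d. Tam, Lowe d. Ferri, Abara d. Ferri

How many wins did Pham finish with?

3

Pham's results: beat Lowe, Ferri, Tam; lost to Quon, Hale, Varga, Abara.
That is 3 wins.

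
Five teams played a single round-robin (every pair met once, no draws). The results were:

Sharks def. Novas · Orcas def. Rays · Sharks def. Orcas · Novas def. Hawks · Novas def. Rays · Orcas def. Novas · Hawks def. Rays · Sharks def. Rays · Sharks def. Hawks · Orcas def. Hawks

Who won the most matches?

Sharks

Win totals: Hawks 1, Rays 0, Sharks 4, Orcas 3, Novas 2.
Sharks leads with 4 wins (next highest: 3).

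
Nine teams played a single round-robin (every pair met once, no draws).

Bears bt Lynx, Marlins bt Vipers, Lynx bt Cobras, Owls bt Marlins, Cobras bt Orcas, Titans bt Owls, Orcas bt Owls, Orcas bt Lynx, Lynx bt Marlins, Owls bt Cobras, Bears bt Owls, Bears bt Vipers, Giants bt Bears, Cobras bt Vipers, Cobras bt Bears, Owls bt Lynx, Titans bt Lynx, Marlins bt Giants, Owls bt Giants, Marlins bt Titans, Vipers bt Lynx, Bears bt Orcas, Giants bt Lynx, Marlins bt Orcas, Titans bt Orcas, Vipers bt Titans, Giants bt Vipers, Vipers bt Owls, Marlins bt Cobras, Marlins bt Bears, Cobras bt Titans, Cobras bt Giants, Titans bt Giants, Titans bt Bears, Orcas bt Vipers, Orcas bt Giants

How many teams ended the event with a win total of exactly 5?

Win totals: Bears 4, Titans 5, Owls 4, Cobras 5, Orcas 4, Marlins 6, Lynx 2, Vipers 3, Giants 3.
Exactly 5: Titans, Cobras — 2 teams.

2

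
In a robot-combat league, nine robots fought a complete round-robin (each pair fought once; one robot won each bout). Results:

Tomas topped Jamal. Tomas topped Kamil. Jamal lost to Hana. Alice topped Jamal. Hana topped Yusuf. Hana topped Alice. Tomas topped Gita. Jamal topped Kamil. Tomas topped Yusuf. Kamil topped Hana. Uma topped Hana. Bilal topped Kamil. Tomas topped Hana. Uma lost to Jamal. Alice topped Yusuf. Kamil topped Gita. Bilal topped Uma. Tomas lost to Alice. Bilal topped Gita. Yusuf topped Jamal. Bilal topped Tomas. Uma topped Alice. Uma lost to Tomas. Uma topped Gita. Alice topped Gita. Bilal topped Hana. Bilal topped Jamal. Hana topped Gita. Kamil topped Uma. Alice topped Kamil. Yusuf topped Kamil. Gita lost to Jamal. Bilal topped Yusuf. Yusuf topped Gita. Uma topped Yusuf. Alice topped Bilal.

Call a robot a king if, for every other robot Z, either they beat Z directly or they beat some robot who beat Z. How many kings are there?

Alice reaches everyone (king).
Hana reaches everyone (king).
Yusuf cannot reach Alice, Tomas, Bilal in two steps.
Jamal cannot reach Tomas, Bilal in two steps.
Tomas cannot reach Bilal in two steps.
Bilal reaches everyone (king).
Gita cannot reach Alice, Hana, Yusuf, Jamal, Tomas, Bilal, Kamil, Uma in two steps.
Kamil cannot reach Tomas, Bilal in two steps.
Uma reaches everyone (king).
Kings: Alice, Hana, Bilal, Uma — 4.

4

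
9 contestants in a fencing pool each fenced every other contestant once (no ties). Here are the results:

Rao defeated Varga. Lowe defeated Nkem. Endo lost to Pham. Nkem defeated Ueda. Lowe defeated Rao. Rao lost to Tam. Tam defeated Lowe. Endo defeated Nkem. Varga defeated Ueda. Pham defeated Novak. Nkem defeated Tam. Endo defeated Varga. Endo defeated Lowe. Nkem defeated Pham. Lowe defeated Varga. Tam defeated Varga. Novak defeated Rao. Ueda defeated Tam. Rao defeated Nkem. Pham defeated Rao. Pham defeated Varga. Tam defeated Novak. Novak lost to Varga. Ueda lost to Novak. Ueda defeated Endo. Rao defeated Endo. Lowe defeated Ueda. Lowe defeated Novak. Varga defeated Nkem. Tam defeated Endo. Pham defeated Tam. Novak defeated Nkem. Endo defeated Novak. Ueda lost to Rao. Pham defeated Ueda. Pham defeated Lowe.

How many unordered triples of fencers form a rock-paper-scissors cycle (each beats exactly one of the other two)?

Win totals: Varga 3, Pham 7, Endo 4, Rao 4, Nkem 3, Tam 5, Ueda 2, Novak 3, Lowe 5.
A fencer with w wins dominates both others in C(w,2) triples; summing gives 3 + 21 + 6 + 6 + 3 + 10 + 1 + 3 + 10 = 63 transitive triples.
Total triples C(9,3) = 84, so cyclic triples = 84 − 63 = 21.

21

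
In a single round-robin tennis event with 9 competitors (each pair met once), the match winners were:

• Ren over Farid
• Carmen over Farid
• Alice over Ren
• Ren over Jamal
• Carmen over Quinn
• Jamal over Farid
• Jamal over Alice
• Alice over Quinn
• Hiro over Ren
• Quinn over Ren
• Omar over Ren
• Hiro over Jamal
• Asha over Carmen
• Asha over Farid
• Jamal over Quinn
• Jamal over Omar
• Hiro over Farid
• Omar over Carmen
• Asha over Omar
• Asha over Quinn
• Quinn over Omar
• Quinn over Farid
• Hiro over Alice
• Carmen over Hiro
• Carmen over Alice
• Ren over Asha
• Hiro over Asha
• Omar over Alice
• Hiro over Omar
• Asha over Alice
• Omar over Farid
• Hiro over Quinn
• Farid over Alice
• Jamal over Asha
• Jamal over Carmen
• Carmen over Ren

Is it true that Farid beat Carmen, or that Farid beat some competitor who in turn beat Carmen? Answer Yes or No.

No

Farid did not beat Carmen directly.
Farid beat Alice, but each of them lost to Carmen. No two-step path.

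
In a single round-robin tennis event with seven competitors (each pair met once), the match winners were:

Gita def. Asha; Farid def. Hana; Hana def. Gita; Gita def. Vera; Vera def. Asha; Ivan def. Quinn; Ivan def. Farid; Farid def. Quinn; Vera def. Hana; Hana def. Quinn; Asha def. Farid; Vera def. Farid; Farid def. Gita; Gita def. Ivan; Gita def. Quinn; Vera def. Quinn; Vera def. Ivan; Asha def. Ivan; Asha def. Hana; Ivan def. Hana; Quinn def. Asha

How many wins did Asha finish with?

3

Asha's results: beat Farid, Hana, Ivan; lost to Quinn, Vera, Gita.
That is 3 wins.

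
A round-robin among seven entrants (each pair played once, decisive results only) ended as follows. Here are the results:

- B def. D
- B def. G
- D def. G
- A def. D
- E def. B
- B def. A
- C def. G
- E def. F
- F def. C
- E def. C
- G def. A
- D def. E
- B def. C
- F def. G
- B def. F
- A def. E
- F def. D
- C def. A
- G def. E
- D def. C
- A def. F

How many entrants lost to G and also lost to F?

G beat: A, E.
F beat: C, D, G.
No one was beaten by both.

0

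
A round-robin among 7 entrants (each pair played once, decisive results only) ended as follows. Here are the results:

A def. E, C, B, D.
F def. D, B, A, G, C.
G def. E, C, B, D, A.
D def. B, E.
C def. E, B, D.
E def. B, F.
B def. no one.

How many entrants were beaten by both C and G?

3

C beat: B, D, E.
G beat: A, B, C, D, E.
Both beat: B, D, E — 3.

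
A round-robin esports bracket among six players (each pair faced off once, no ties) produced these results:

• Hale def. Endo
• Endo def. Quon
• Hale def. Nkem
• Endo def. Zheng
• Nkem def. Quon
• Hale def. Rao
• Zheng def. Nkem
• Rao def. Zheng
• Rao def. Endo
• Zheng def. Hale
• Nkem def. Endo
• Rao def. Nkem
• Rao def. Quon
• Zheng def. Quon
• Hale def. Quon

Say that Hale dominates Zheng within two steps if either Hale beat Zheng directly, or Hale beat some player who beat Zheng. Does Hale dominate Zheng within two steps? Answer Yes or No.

Yes

Hale did not beat Zheng directly.
Hale beat Nkem, Quon, Endo, Rao. Of those, Endo beat Zheng.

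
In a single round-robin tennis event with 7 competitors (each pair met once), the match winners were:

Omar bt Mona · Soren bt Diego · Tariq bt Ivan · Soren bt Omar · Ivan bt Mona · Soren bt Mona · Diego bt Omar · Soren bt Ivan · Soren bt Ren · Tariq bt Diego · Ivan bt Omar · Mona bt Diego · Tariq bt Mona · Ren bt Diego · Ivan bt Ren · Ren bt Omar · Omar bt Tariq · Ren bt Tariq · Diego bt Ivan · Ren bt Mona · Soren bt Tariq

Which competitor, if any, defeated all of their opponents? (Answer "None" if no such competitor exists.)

Soren has 6 wins out of 6 opponents — a perfect record.

Soren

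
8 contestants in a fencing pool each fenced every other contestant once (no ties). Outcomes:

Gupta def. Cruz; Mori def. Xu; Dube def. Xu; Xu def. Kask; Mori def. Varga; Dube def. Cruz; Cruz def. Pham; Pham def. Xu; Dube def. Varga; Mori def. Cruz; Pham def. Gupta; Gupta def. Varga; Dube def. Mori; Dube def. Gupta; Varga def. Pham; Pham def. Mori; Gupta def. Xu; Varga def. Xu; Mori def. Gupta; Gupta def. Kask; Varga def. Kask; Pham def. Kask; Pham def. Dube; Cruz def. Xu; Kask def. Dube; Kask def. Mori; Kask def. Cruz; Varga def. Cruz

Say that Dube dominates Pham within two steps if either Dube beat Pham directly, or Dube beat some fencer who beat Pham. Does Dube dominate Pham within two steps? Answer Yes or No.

Yes

Dube did not beat Pham directly.
Dube beat Cruz, Mori, Gupta, Varga, Xu. Of those, Cruz beat Pham.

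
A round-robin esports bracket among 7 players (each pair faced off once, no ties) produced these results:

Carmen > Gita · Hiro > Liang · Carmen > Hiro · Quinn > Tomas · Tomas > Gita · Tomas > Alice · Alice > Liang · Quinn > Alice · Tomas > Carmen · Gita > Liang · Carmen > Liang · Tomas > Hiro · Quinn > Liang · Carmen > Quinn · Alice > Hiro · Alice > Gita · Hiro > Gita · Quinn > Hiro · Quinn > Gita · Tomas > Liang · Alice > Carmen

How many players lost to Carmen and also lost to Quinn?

3

Carmen beat: Liang, Gita, Quinn, Hiro.
Quinn beat: Liang, Gita, Tomas, Alice, Hiro.
Both beat: Liang, Gita, Hiro — 3.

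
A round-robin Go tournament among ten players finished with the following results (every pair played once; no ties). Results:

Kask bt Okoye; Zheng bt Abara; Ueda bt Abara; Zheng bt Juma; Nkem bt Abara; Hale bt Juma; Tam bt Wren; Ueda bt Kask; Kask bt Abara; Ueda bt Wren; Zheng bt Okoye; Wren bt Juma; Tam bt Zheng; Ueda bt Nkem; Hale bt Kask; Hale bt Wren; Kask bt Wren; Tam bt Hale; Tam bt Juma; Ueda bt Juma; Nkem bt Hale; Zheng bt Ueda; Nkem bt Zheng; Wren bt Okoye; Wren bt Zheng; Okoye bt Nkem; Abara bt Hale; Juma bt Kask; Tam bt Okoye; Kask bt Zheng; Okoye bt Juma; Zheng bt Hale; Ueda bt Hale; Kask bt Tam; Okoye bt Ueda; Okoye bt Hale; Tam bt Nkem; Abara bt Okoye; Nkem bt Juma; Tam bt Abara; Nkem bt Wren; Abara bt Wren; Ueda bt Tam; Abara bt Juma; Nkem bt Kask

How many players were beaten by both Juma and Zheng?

0

Juma beat: Kask.
Zheng beat: Okoye, Juma, Abara, Ueda, Hale.
No one was beaten by both.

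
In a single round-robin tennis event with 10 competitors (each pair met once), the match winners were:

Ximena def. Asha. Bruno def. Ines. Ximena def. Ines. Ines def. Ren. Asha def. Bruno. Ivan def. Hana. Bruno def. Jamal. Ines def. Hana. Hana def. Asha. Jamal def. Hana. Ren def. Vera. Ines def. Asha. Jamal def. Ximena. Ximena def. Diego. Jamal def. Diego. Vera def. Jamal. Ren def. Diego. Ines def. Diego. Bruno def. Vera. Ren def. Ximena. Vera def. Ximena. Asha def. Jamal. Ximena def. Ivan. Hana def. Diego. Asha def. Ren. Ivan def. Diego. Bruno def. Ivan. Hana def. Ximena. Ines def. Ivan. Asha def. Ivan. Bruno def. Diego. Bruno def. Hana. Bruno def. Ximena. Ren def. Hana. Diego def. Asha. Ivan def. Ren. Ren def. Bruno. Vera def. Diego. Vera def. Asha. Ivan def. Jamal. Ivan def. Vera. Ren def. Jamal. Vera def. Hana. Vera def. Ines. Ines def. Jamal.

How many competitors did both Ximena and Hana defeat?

2

Ximena beat: Diego, Asha, Ivan, Ines.
Hana beat: Diego, Asha, Ximena.
Both beat: Diego, Asha — 2.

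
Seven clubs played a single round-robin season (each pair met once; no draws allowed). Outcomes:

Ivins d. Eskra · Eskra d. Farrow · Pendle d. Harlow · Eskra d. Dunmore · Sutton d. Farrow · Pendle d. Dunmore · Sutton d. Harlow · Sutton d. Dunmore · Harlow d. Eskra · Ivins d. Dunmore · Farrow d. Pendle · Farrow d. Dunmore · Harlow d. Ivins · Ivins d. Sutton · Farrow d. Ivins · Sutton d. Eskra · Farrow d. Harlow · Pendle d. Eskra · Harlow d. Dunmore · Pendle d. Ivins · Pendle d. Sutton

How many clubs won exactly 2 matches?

1

Win totals: Harlow 3, Dunmore 0, Sutton 4, Pendle 5, Ivins 3, Eskra 2, Farrow 4.
Exactly 2: Eskra — 1 club.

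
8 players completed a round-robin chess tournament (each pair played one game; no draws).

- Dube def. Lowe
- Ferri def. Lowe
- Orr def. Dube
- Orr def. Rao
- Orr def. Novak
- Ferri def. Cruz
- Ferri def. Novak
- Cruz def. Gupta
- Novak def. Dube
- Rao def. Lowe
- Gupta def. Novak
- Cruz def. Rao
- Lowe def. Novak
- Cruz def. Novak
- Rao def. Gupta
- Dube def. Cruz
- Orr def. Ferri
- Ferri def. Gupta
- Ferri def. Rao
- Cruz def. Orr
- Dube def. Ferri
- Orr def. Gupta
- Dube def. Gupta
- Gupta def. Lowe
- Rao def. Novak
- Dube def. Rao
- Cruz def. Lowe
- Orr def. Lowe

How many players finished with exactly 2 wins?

Win totals: Cruz 5, Lowe 1, Rao 3, Gupta 2, Novak 1, Orr 6, Dube 5, Ferri 5.
Exactly 2: Gupta — 1 player.

1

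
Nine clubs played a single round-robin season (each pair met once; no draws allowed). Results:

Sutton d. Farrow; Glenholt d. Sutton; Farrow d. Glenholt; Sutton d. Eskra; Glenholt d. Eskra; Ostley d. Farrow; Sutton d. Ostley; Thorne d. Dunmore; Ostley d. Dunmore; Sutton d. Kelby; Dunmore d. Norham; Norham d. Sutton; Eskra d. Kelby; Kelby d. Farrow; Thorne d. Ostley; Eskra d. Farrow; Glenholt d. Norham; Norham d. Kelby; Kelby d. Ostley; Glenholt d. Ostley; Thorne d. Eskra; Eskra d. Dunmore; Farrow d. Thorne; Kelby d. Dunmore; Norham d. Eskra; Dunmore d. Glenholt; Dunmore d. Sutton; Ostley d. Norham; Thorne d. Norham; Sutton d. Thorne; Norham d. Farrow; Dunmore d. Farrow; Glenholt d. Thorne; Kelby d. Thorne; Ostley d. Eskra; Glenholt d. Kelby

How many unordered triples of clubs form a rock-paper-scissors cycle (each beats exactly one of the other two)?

Win totals: Eskra 3, Ostley 4, Kelby 4, Thorne 4, Dunmore 4, Glenholt 6, Farrow 2, Sutton 5, Norham 4.
A club with w wins dominates both others in C(w,2) triples; summing gives 3 + 6 + 6 + 6 + 6 + 15 + 1 + 10 + 6 = 59 transitive triples.
Total triples C(9,3) = 84, so cyclic triples = 84 − 59 = 25.

25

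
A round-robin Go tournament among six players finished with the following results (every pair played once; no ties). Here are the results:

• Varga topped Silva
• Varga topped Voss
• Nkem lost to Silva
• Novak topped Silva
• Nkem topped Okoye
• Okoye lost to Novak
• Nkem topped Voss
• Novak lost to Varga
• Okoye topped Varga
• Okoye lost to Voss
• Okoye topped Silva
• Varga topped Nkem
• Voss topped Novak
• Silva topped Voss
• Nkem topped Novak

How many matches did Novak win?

2

Novak's results: beat Okoye, Silva; lost to Voss, Nkem, Varga.
That is 2 wins.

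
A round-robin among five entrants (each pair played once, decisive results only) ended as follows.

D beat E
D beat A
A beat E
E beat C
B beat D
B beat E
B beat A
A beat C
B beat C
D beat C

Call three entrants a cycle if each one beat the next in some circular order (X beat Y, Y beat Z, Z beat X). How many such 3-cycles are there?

0

Of the C(5,3) = 10 triples, the cyclic ones are: none.
That is 0.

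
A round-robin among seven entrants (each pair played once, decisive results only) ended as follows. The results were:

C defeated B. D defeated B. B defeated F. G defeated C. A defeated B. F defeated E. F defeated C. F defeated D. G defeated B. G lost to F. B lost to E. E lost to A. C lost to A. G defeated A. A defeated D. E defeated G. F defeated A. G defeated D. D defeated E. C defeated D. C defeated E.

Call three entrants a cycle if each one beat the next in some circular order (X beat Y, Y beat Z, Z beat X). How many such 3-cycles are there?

Win totals: A 4, B 1, C 3, D 2, E 2, F 5, G 4.
An entrant with w wins dominates both others in C(w,2) triples; summing gives 6 + 0 + 3 + 1 + 1 + 10 + 6 = 27 transitive triples.
Total triples C(7,3) = 35, so cyclic triples = 35 − 27 = 8.

8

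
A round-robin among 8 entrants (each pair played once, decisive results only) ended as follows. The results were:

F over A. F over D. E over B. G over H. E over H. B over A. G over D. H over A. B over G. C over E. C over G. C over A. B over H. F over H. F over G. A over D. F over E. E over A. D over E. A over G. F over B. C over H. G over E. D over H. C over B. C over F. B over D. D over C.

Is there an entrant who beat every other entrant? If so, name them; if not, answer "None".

Highest win total is F with 6 (out of 7 possible).
F lost to C, so no entrant went undefeated.

None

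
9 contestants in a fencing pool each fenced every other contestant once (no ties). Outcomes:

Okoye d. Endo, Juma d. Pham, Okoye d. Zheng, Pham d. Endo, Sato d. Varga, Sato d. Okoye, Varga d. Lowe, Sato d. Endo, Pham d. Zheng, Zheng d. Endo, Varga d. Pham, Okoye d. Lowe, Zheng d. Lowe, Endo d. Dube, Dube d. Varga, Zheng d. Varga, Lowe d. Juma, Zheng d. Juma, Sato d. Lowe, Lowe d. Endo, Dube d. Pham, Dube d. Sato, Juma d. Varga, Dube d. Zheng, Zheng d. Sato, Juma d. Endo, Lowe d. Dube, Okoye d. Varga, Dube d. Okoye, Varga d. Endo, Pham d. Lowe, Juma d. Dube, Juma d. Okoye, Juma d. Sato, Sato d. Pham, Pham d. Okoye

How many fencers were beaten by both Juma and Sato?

4

Juma beat: Endo, Pham, Varga, Sato, Dube, Okoye.
Sato beat: Endo, Pham, Varga, Lowe, Okoye.
Both beat: Endo, Pham, Varga, Okoye — 4.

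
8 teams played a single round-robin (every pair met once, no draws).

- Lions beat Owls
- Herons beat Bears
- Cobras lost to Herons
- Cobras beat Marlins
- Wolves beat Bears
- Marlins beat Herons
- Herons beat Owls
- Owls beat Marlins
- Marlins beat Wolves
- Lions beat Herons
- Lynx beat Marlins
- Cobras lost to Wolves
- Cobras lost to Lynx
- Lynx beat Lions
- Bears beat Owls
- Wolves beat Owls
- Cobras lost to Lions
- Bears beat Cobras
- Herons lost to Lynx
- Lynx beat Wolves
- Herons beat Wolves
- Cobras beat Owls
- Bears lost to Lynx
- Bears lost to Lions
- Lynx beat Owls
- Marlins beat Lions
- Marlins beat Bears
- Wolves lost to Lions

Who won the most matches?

Lynx

Win totals: Owls 1, Lions 5, Lynx 7, Cobras 2, Marlins 4, Wolves 3, Herons 4, Bears 2.
Lynx leads with 7 wins (next highest: 5).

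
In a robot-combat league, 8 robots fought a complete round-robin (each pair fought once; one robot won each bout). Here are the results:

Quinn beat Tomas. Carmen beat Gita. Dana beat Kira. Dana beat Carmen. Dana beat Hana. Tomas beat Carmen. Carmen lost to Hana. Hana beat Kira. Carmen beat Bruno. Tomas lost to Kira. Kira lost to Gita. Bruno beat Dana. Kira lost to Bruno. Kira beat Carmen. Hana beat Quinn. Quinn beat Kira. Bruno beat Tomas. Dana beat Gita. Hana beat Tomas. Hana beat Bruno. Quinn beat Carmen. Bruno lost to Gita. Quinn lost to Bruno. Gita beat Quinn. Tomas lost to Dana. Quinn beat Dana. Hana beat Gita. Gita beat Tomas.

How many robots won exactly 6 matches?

1

Win totals: Carmen 2, Bruno 4, Dana 5, Tomas 1, Quinn 4, Hana 6, Kira 2, Gita 4.
Exactly 6: Hana — 1 robot.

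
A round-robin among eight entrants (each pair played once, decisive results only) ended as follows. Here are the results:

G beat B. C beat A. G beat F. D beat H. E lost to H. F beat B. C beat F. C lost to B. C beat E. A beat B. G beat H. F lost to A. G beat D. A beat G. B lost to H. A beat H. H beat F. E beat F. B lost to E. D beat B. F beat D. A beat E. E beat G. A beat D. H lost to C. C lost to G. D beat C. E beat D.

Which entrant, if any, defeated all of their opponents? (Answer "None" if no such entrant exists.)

None

Highest win total is A with 6 (out of 7 possible).
A lost to C, so no entrant went undefeated.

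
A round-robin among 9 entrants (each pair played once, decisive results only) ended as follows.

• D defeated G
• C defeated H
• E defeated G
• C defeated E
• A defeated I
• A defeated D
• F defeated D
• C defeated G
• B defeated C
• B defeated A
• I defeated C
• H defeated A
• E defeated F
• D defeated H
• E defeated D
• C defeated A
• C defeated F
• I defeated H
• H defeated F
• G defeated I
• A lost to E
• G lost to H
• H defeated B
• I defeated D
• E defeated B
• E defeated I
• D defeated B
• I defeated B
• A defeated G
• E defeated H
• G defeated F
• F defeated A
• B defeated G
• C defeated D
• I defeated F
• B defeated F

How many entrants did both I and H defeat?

I beat: B, C, D, F, H.
H beat: A, B, F, G.
Both beat: B, F — 2.

2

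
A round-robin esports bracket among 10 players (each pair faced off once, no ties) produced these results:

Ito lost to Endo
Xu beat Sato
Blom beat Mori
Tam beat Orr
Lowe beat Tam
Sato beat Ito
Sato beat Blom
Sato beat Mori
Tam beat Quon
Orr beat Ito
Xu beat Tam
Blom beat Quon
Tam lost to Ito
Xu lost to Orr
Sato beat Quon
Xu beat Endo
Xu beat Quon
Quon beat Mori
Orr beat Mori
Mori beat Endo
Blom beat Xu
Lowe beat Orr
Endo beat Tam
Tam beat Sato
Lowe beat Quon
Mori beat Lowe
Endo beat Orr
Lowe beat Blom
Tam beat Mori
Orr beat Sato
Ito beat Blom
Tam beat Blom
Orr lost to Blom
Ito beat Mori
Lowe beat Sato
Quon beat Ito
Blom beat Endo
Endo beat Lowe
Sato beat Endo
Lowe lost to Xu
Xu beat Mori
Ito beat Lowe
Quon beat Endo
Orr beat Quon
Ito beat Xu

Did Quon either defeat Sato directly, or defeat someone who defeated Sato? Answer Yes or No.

Quon did not beat Sato directly.
Quon beat Endo, Mori, Ito, but each of them lost to Sato. No two-step path.

No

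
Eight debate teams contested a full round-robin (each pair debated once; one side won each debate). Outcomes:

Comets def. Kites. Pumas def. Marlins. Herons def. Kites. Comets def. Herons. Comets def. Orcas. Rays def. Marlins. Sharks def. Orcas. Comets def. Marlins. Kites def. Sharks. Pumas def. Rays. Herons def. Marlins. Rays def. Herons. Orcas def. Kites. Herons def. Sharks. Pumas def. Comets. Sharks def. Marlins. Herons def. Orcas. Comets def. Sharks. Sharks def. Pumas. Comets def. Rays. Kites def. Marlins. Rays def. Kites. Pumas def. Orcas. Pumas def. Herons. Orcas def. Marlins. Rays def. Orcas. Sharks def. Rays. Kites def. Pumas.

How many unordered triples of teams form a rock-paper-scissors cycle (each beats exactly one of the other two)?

Win totals: Orcas 2, Kites 3, Pumas 5, Rays 4, Sharks 4, Marlins 0, Herons 4, Comets 6.
A team with w wins dominates both others in C(w,2) triples; summing gives 1 + 3 + 10 + 6 + 6 + 0 + 6 + 15 = 47 transitive triples.
Total triples C(8,3) = 56, so cyclic triples = 56 − 47 = 9.

9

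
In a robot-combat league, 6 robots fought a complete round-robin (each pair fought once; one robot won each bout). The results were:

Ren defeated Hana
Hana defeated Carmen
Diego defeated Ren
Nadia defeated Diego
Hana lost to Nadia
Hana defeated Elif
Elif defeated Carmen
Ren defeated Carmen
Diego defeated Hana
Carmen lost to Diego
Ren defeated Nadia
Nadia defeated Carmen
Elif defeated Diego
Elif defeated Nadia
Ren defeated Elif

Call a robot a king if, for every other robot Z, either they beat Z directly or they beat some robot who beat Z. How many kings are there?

4

Elif reaches everyone (king).
Hana cannot reach Ren in two steps.
Carmen cannot reach Elif, Hana, Ren, Nadia, Diego in two steps.
Ren reaches everyone (king).
Nadia reaches everyone (king).
Diego reaches everyone (king).
Kings: Elif, Ren, Nadia, Diego — 4.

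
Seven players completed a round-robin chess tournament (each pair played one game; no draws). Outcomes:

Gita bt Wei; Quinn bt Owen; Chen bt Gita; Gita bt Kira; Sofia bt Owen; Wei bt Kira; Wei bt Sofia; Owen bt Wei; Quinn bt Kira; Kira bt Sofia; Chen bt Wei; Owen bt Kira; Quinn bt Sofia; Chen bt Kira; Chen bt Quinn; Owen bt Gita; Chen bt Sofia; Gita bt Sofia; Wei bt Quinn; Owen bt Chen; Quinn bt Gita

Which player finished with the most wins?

Win totals: Owen 4, Wei 3, Gita 3, Chen 5, Kira 1, Quinn 4, Sofia 1.
Chen leads with 5 wins (next highest: 4).

Chen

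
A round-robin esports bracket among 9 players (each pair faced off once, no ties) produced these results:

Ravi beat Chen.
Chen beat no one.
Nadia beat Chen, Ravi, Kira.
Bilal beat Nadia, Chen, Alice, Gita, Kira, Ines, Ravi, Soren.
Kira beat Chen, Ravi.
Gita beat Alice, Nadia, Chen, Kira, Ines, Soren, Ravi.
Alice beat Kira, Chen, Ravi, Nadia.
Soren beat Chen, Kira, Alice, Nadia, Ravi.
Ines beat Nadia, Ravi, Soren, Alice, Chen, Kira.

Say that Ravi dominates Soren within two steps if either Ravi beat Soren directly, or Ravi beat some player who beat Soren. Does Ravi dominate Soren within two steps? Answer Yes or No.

Ravi did not beat Soren directly.
Ravi beat Chen, but each of them lost to Soren. No two-step path.

No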